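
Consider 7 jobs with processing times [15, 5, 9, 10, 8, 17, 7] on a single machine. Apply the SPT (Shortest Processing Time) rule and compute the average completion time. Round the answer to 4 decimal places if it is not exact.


Sort jobs by processing time (SPT order): [5, 7, 8, 9, 10, 15, 17]
Compute completion times sequentially:
  Job 1: processing = 5, completes at 5
  Job 2: processing = 7, completes at 12
  Job 3: processing = 8, completes at 20
  Job 4: processing = 9, completes at 29
  Job 5: processing = 10, completes at 39
  Job 6: processing = 15, completes at 54
  Job 7: processing = 17, completes at 71
Sum of completion times = 230
Average completion time = 230/7 = 32.8571

32.8571


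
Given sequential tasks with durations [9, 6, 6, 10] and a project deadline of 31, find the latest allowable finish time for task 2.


LF(activity 2) = deadline - sum of successor durations
Successors: activities 3 through 4 with durations [6, 10]
Sum of successor durations = 16
LF = 31 - 16 = 15

15


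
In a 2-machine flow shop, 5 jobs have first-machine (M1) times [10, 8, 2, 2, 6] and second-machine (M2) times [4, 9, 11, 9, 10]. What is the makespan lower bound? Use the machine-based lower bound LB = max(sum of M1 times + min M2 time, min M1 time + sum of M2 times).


LB1 = sum(M1 times) + min(M2 times) = 28 + 4 = 32
LB2 = min(M1 times) + sum(M2 times) = 2 + 43 = 45
Lower bound = max(LB1, LB2) = max(32, 45) = 45

45


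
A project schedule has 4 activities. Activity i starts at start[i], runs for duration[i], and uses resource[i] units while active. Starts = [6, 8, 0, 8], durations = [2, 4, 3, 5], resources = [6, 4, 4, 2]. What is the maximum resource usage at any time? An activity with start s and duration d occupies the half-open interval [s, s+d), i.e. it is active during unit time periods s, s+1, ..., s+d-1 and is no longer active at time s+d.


Each activity i is active on [start_i, start_i + duration_i).
Compute total resource usage per time slot:
  t=0: active resources = [4], total = 4
  t=1: active resources = [4], total = 4
  t=2: active resources = [4], total = 4
  t=3: active resources = [], total = 0
  t=4: active resources = [], total = 0
  t=5: active resources = [], total = 0
  t=6: active resources = [6], total = 6
  t=7: active resources = [6], total = 6
  t=8: active resources = [4, 2], total = 6
  t=9: active resources = [4, 2], total = 6
  t=10: active resources = [4, 2], total = 6
  t=11: active resources = [4, 2], total = 6
  t=12: active resources = [2], total = 2
Peak resource demand = 6

6


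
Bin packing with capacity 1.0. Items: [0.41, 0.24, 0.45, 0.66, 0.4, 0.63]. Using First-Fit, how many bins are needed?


Place items sequentially using First-Fit:
  Item 0.41 -> new Bin 1
  Item 0.24 -> Bin 1 (now 0.65)
  Item 0.45 -> new Bin 2
  Item 0.66 -> new Bin 3
  Item 0.4 -> Bin 2 (now 0.85)
  Item 0.63 -> new Bin 4
Total bins used = 4

4


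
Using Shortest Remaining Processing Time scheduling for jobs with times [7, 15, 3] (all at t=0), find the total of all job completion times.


Since all jobs arrive at t=0, SRPT equals SPT ordering.
SPT order: [3, 7, 15]
Completion times:
  Job 1: p=3, C=3
  Job 2: p=7, C=10
  Job 3: p=15, C=25
Total completion time = 3 + 10 + 25 = 38

38


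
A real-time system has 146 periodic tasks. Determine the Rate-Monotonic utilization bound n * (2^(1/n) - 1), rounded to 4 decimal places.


Compute 2^(1/146) = 1.0047588711
Subtract 1: 1.0047588711 - 1 = 0.0047588711
Multiply by n: 146 * 0.0047588711 = 0.6947951806
Round to 4 dp: 0.6948

0.6948


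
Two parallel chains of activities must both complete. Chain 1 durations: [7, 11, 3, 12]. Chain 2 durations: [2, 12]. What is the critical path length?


Path A total = 7 + 11 + 3 + 12 = 33
Path B total = 2 + 12 = 14
Critical path = longest path = max(33, 14) = 33

33


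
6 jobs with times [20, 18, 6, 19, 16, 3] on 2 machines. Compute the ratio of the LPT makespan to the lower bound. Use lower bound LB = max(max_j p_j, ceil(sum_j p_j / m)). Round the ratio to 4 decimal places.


LPT order: [20, 19, 18, 16, 6, 3]
Machine loads after assignment: [42, 40]
LPT makespan = 42
Lower bound = max(max_job, ceil(total/2)) = max(20, 41) = 41
Ratio = 42 / 41 = 1.0244

1.0244


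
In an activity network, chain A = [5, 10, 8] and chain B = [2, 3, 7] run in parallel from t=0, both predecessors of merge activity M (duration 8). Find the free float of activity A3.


ES(A3) = sum of predecessors on chain A = 15
EF(A3) = ES + duration = 15 + 8 = 23
Successor of A3 is M. ES(M) = max(sum(A), sum(B)) = max(23, 12) = 23
Free float = ES(successor) - EF(current) = 23 - 23 = 0

0


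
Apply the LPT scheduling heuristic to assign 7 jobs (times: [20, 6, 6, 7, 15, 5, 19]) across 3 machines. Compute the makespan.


Sort jobs in decreasing order (LPT): [20, 19, 15, 7, 6, 6, 5]
Assign each job to the least loaded machine:
  Machine 1: jobs [20, 6], load = 26
  Machine 2: jobs [19, 6], load = 25
  Machine 3: jobs [15, 7, 5], load = 27
Makespan = max load = 27

27


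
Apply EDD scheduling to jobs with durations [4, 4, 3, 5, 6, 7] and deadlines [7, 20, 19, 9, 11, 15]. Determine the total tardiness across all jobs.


Sort by due date (EDD order): [(4, 7), (5, 9), (6, 11), (7, 15), (3, 19), (4, 20)]
Compute completion times and tardiness:
  Job 1: p=4, d=7, C=4, tardiness=max(0,4-7)=0
  Job 2: p=5, d=9, C=9, tardiness=max(0,9-9)=0
  Job 3: p=6, d=11, C=15, tardiness=max(0,15-11)=4
  Job 4: p=7, d=15, C=22, tardiness=max(0,22-15)=7
  Job 5: p=3, d=19, C=25, tardiness=max(0,25-19)=6
  Job 6: p=4, d=20, C=29, tardiness=max(0,29-20)=9
Total tardiness = 26

26


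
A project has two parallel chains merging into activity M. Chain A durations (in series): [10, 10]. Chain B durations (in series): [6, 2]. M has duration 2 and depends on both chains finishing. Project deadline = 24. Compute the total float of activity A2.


Forward pass: ES(A2) = sum of predecessors on chain A = 10
EF = ES + duration = 10 + 10 = 20
Backward pass: LF(M) = deadline = 24; LS(M) = 24 - 2 = 22
LF(A2) = LS(M) - sum(successors on chain A) = 22 - 0 = 22
LS = LF - duration = 22 - 10 = 12
Total float = LS - ES = 12 - 10 = 2

2


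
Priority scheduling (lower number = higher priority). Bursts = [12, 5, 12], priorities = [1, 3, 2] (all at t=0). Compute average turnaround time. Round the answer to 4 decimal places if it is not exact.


Sort by priority (ascending = highest first):
Order: [(1, 12), (2, 12), (3, 5)]
Completion times:
  Priority 1, burst=12, C=12
  Priority 2, burst=12, C=24
  Priority 3, burst=5, C=29
Average turnaround = 65/3 = 21.6667

21.6667


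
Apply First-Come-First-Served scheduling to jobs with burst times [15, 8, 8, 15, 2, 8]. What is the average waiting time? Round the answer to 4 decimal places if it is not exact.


FCFS order (as given): [15, 8, 8, 15, 2, 8]
Waiting times:
  Job 1: wait = 0
  Job 2: wait = 15
  Job 3: wait = 23
  Job 4: wait = 31
  Job 5: wait = 46
  Job 6: wait = 48
Sum of waiting times = 163
Average waiting time = 163/6 = 27.1667

27.1667


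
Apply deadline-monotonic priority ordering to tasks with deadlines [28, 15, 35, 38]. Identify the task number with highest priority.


Sort tasks by relative deadline (ascending):
  Task 2: deadline = 15
  Task 1: deadline = 28
  Task 3: deadline = 35
  Task 4: deadline = 38
Priority order (highest first): [2, 1, 3, 4]
Highest priority task = 2

2


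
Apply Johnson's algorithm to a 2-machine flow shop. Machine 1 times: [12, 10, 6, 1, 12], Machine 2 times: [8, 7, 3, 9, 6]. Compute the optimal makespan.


Apply Johnson's rule:
  Group 1 (a <= b): [(4, 1, 9)]
  Group 2 (a > b): [(1, 12, 8), (2, 10, 7), (5, 12, 6), (3, 6, 3)]
Optimal job order: [4, 1, 2, 5, 3]
Schedule:
  Job 4: M1 done at 1, M2 done at 10
  Job 1: M1 done at 13, M2 done at 21
  Job 2: M1 done at 23, M2 done at 30
  Job 5: M1 done at 35, M2 done at 41
  Job 3: M1 done at 41, M2 done at 44
Makespan = 44

44


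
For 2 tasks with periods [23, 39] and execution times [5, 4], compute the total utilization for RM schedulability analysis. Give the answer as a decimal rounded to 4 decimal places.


Compute individual utilizations (exact fractions):
  Task 1: C/T = 5/23 (approx. 0.2174)
  Task 2: C/T = 4/39 (approx. 0.1026)
Total utilization U = 5/23 + 4/39 = 287/897
Rounded to 4 decimal places: U = 0.3200
RM (Liu & Layland) bound for 2 tasks = 0.828427; compare with U = 287/897 (approx. 0.319955)
U <= bound, so schedulable by RM sufficient condition.

0.3200


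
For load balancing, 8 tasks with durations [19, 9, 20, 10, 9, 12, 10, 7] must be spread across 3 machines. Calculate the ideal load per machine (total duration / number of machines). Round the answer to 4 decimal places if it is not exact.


Total processing time = 19 + 9 + 20 + 10 + 9 + 12 + 10 + 7 = 96
Number of machines = 3
Ideal balanced load = 96 / 3 = 32.0

32.0


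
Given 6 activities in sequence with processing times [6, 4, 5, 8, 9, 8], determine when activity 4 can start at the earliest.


Activity 4 starts after activities 1 through 3 complete.
Predecessor durations: [6, 4, 5]
ES = 6 + 4 + 5 = 15

15


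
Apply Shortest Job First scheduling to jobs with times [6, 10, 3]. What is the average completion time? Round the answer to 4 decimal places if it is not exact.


SJF order (ascending): [3, 6, 10]
Completion times:
  Job 1: burst=3, C=3
  Job 2: burst=6, C=9
  Job 3: burst=10, C=19
Average completion = 31/3 = 10.3333

10.3333


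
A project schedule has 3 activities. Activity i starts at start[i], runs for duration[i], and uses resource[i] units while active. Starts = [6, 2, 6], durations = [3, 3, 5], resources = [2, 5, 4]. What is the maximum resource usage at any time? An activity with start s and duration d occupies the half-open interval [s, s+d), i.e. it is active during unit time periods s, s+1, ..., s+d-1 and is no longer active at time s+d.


Each activity i is active on [start_i, start_i + duration_i).
Compute total resource usage per time slot:
  t=0: active resources = [], total = 0
  t=1: active resources = [], total = 0
  t=2: active resources = [5], total = 5
  t=3: active resources = [5], total = 5
  t=4: active resources = [5], total = 5
  t=5: active resources = [], total = 0
  t=6: active resources = [2, 4], total = 6
  t=7: active resources = [2, 4], total = 6
  t=8: active resources = [2, 4], total = 6
  t=9: active resources = [4], total = 4
  t=10: active resources = [4], total = 4
Peak resource demand = 6

6


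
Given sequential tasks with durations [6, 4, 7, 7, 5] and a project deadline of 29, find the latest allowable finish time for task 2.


LF(activity 2) = deadline - sum of successor durations
Successors: activities 3 through 5 with durations [7, 7, 5]
Sum of successor durations = 19
LF = 29 - 19 = 10

10


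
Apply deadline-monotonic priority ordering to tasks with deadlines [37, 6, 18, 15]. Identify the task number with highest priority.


Sort tasks by relative deadline (ascending):
  Task 2: deadline = 6
  Task 4: deadline = 15
  Task 3: deadline = 18
  Task 1: deadline = 37
Priority order (highest first): [2, 4, 3, 1]
Highest priority task = 2

2


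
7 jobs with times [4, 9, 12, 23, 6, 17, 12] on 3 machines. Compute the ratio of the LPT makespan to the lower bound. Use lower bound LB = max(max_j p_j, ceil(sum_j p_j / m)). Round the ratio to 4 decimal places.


LPT order: [23, 17, 12, 12, 9, 6, 4]
Machine loads after assignment: [29, 26, 28]
LPT makespan = 29
Lower bound = max(max_job, ceil(total/3)) = max(23, 28) = 28
Ratio = 29 / 28 = 1.0357

1.0357


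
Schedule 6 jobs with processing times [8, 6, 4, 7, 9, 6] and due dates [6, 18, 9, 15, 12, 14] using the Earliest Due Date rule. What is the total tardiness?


Sort by due date (EDD order): [(8, 6), (4, 9), (9, 12), (6, 14), (7, 15), (6, 18)]
Compute completion times and tardiness:
  Job 1: p=8, d=6, C=8, tardiness=max(0,8-6)=2
  Job 2: p=4, d=9, C=12, tardiness=max(0,12-9)=3
  Job 3: p=9, d=12, C=21, tardiness=max(0,21-12)=9
  Job 4: p=6, d=14, C=27, tardiness=max(0,27-14)=13
  Job 5: p=7, d=15, C=34, tardiness=max(0,34-15)=19
  Job 6: p=6, d=18, C=40, tardiness=max(0,40-18)=22
Total tardiness = 68

68


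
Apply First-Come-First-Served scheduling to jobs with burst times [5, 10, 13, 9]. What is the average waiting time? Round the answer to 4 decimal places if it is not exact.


FCFS order (as given): [5, 10, 13, 9]
Waiting times:
  Job 1: wait = 0
  Job 2: wait = 5
  Job 3: wait = 15
  Job 4: wait = 28
Sum of waiting times = 48
Average waiting time = 48/4 = 12.0

12.0


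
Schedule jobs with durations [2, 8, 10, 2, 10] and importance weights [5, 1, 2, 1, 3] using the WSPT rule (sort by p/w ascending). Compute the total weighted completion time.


Compute p/w ratios and sort ascending (WSPT): [(2, 5), (2, 1), (10, 3), (10, 2), (8, 1)]
Compute weighted completion times:
  Job (p=2,w=5): C=2, w*C=5*2=10
  Job (p=2,w=1): C=4, w*C=1*4=4
  Job (p=10,w=3): C=14, w*C=3*14=42
  Job (p=10,w=2): C=24, w*C=2*24=48
  Job (p=8,w=1): C=32, w*C=1*32=32
Total weighted completion time = 136

136


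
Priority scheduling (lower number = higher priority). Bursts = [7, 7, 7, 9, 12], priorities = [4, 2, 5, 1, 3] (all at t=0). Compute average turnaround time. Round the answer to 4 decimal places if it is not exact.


Sort by priority (ascending = highest first):
Order: [(1, 9), (2, 7), (3, 12), (4, 7), (5, 7)]
Completion times:
  Priority 1, burst=9, C=9
  Priority 2, burst=7, C=16
  Priority 3, burst=12, C=28
  Priority 4, burst=7, C=35
  Priority 5, burst=7, C=42
Average turnaround = 130/5 = 26.0

26.0


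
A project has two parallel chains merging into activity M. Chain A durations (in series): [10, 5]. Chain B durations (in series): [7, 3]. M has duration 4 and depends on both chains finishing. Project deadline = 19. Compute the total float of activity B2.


Forward pass: ES(B2) = sum of predecessors on chain B = 7
EF = ES + duration = 7 + 3 = 10
Backward pass: LF(M) = deadline = 19; LS(M) = 19 - 4 = 15
LF(B2) = LS(M) - sum(successors on chain B) = 15 - 0 = 15
LS = LF - duration = 15 - 3 = 12
Total float = LS - ES = 12 - 7 = 5

5


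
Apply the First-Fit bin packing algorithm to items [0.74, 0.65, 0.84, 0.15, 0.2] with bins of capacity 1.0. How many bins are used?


Place items sequentially using First-Fit:
  Item 0.74 -> new Bin 1
  Item 0.65 -> new Bin 2
  Item 0.84 -> new Bin 3
  Item 0.15 -> Bin 1 (now 0.89)
  Item 0.2 -> Bin 2 (now 0.85)
Total bins used = 3

3


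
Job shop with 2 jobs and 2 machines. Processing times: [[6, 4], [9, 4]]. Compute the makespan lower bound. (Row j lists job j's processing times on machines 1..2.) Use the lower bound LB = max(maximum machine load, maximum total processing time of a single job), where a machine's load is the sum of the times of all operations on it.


Machine loads:
  Machine 1: 6 + 9 = 15
  Machine 2: 4 + 4 = 8
Max machine load = 15
Job totals:
  Job 1: 10
  Job 2: 13
Max job total = 13
Lower bound = max(15, 13) = 15

15


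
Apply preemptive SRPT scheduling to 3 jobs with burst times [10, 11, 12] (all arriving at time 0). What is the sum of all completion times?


Since all jobs arrive at t=0, SRPT equals SPT ordering.
SPT order: [10, 11, 12]
Completion times:
  Job 1: p=10, C=10
  Job 2: p=11, C=21
  Job 3: p=12, C=33
Total completion time = 10 + 21 + 33 = 64

64


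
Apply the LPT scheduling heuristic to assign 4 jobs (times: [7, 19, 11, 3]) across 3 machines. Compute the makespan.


Sort jobs in decreasing order (LPT): [19, 11, 7, 3]
Assign each job to the least loaded machine:
  Machine 1: jobs [19], load = 19
  Machine 2: jobs [11], load = 11
  Machine 3: jobs [7, 3], load = 10
Makespan = max load = 19

19


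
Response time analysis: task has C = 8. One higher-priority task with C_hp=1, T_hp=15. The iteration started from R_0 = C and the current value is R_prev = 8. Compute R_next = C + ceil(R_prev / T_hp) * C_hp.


R_next = C + ceil(R_prev / T_hp) * C_hp
ceil(8 / 15) = ceil(0.5333) = 1
Interference = 1 * 1 = 1
R_next = 8 + 1 = 9

9


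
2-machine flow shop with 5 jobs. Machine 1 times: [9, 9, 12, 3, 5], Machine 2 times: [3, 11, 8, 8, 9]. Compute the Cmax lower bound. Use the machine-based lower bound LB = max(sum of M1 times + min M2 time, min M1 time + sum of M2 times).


LB1 = sum(M1 times) + min(M2 times) = 38 + 3 = 41
LB2 = min(M1 times) + sum(M2 times) = 3 + 39 = 42
Lower bound = max(LB1, LB2) = max(41, 42) = 42

42


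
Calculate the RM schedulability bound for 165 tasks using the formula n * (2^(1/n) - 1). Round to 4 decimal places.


Compute 2^(1/165) = 1.0042097281
Subtract 1: 1.0042097281 - 1 = 0.0042097281
Multiply by n: 165 * 0.0042097281 = 0.6946051365
Round to 4 dp: 0.6946

0.6946


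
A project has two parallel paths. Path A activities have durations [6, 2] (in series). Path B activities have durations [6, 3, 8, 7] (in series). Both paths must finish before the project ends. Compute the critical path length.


Path A total = 6 + 2 = 8
Path B total = 6 + 3 + 8 + 7 = 24
Critical path = longest path = max(8, 24) = 24

24


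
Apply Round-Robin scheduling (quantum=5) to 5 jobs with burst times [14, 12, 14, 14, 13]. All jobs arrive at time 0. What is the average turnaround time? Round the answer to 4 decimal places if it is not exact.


Time quantum = 5
Execution trace:
  J1 runs 5 units, time = 5
  J2 runs 5 units, time = 10
  J3 runs 5 units, time = 15
  J4 runs 5 units, time = 20
  J5 runs 5 units, time = 25
  J1 runs 5 units, time = 30
  J2 runs 5 units, time = 35
  J3 runs 5 units, time = 40
  J4 runs 5 units, time = 45
  J5 runs 5 units, time = 50
  J1 runs 4 units, time = 54
  J2 runs 2 units, time = 56
  J3 runs 4 units, time = 60
  J4 runs 4 units, time = 64
  J5 runs 3 units, time = 67
Finish times: [54, 56, 60, 64, 67]
Average turnaround = 301/5 = 60.2

60.2


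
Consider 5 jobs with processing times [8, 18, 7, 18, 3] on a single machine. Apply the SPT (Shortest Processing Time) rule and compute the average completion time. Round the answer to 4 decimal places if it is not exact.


Sort jobs by processing time (SPT order): [3, 7, 8, 18, 18]
Compute completion times sequentially:
  Job 1: processing = 3, completes at 3
  Job 2: processing = 7, completes at 10
  Job 3: processing = 8, completes at 18
  Job 4: processing = 18, completes at 36
  Job 5: processing = 18, completes at 54
Sum of completion times = 121
Average completion time = 121/5 = 24.2

24.2


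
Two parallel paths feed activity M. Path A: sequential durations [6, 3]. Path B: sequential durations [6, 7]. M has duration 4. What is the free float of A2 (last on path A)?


ES(A2) = sum of predecessors on chain A = 6
EF(A2) = ES + duration = 6 + 3 = 9
Successor of A2 is M. ES(M) = max(sum(A), sum(B)) = max(9, 13) = 13
Free float = ES(successor) - EF(current) = 13 - 9 = 4

4


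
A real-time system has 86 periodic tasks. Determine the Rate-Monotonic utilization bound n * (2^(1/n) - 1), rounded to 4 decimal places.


Compute 2^(1/86) = 1.0080924190
Subtract 1: 1.0080924190 - 1 = 0.0080924190
Multiply by n: 86 * 0.0080924190 = 0.6959480340
Round to 4 dp: 0.6959

0.6959


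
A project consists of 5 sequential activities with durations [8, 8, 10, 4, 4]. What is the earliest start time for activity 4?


Activity 4 starts after activities 1 through 3 complete.
Predecessor durations: [8, 8, 10]
ES = 8 + 8 + 10 = 26

26


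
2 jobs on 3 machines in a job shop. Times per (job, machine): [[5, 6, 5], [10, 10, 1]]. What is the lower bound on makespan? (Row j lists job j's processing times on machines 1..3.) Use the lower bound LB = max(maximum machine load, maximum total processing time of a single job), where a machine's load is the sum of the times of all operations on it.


Machine loads:
  Machine 1: 5 + 10 = 15
  Machine 2: 6 + 10 = 16
  Machine 3: 5 + 1 = 6
Max machine load = 16
Job totals:
  Job 1: 16
  Job 2: 21
Max job total = 21
Lower bound = max(16, 21) = 21

21


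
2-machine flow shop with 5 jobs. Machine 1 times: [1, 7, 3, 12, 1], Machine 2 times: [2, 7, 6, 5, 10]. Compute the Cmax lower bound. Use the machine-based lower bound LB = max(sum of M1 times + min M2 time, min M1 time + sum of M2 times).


LB1 = sum(M1 times) + min(M2 times) = 24 + 2 = 26
LB2 = min(M1 times) + sum(M2 times) = 1 + 30 = 31
Lower bound = max(LB1, LB2) = max(26, 31) = 31

31


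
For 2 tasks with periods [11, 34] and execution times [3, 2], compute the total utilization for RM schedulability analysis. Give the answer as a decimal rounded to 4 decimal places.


Compute individual utilizations (exact fractions):
  Task 1: C/T = 3/11 (approx. 0.2727)
  Task 2: C/T = 2/34 = 1/17 (approx. 0.0588)
Total utilization U = 3/11 + 1/17 = 62/187
Rounded to 4 decimal places: U = 0.3316
RM (Liu & Layland) bound for 2 tasks = 0.828427; compare with U = 62/187 (approx. 0.331551)
U <= bound, so schedulable by RM sufficient condition.

0.3316


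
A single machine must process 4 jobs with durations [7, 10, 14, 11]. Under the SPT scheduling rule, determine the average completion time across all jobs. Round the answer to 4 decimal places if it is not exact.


Sort jobs by processing time (SPT order): [7, 10, 11, 14]
Compute completion times sequentially:
  Job 1: processing = 7, completes at 7
  Job 2: processing = 10, completes at 17
  Job 3: processing = 11, completes at 28
  Job 4: processing = 14, completes at 42
Sum of completion times = 94
Average completion time = 94/4 = 23.5

23.5


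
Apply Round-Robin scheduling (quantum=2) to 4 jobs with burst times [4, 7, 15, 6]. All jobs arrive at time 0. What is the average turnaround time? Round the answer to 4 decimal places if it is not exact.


Time quantum = 2
Execution trace:
  J1 runs 2 units, time = 2
  J2 runs 2 units, time = 4
  J3 runs 2 units, time = 6
  J4 runs 2 units, time = 8
  J1 runs 2 units, time = 10
  J2 runs 2 units, time = 12
  J3 runs 2 units, time = 14
  J4 runs 2 units, time = 16
  J2 runs 2 units, time = 18
  J3 runs 2 units, time = 20
  J4 runs 2 units, time = 22
  J2 runs 1 units, time = 23
  J3 runs 2 units, time = 25
  J3 runs 2 units, time = 27
  J3 runs 2 units, time = 29
  J3 runs 2 units, time = 31
  J3 runs 1 units, time = 32
Finish times: [10, 23, 32, 22]
Average turnaround = 87/4 = 21.75

21.75


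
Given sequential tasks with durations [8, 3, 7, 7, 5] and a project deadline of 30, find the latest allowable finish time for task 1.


LF(activity 1) = deadline - sum of successor durations
Successors: activities 2 through 5 with durations [3, 7, 7, 5]
Sum of successor durations = 22
LF = 30 - 22 = 8

8


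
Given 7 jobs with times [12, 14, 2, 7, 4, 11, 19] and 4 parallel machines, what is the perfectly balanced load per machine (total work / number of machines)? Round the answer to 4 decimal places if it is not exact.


Total processing time = 12 + 14 + 2 + 7 + 4 + 11 + 19 = 69
Number of machines = 4
Ideal balanced load = 69 / 4 = 17.25

17.25


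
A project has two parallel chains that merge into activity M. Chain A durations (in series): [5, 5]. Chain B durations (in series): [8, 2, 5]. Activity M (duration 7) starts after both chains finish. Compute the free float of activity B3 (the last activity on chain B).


ES(B3) = sum of predecessors on chain B = 10
EF(B3) = ES + duration = 10 + 5 = 15
Successor of B3 is M. ES(M) = max(sum(A), sum(B)) = max(10, 15) = 15
Free float = ES(successor) - EF(current) = 15 - 15 = 0

0


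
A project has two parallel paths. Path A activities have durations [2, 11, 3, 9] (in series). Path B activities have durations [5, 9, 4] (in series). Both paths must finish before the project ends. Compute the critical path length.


Path A total = 2 + 11 + 3 + 9 = 25
Path B total = 5 + 9 + 4 = 18
Critical path = longest path = max(25, 18) = 25

25


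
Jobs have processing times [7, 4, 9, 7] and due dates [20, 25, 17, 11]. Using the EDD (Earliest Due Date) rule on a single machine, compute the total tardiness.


Sort by due date (EDD order): [(7, 11), (9, 17), (7, 20), (4, 25)]
Compute completion times and tardiness:
  Job 1: p=7, d=11, C=7, tardiness=max(0,7-11)=0
  Job 2: p=9, d=17, C=16, tardiness=max(0,16-17)=0
  Job 3: p=7, d=20, C=23, tardiness=max(0,23-20)=3
  Job 4: p=4, d=25, C=27, tardiness=max(0,27-25)=2
Total tardiness = 5

5


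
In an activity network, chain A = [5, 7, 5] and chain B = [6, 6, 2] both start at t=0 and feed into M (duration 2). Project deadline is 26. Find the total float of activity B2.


Forward pass: ES(B2) = sum of predecessors on chain B = 6
EF = ES + duration = 6 + 6 = 12
Backward pass: LF(M) = deadline = 26; LS(M) = 26 - 2 = 24
LF(B2) = LS(M) - sum(successors on chain B) = 24 - 2 = 22
LS = LF - duration = 22 - 6 = 16
Total float = LS - ES = 16 - 6 = 10

10


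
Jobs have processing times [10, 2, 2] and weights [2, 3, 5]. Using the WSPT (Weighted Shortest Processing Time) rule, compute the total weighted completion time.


Compute p/w ratios and sort ascending (WSPT): [(2, 5), (2, 3), (10, 2)]
Compute weighted completion times:
  Job (p=2,w=5): C=2, w*C=5*2=10
  Job (p=2,w=3): C=4, w*C=3*4=12
  Job (p=10,w=2): C=14, w*C=2*14=28
Total weighted completion time = 50

50


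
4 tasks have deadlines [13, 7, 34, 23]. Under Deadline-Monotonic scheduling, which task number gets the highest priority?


Sort tasks by relative deadline (ascending):
  Task 2: deadline = 7
  Task 1: deadline = 13
  Task 4: deadline = 23
  Task 3: deadline = 34
Priority order (highest first): [2, 1, 4, 3]
Highest priority task = 2

2


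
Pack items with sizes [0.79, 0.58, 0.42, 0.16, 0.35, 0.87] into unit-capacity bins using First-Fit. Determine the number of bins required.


Place items sequentially using First-Fit:
  Item 0.79 -> new Bin 1
  Item 0.58 -> new Bin 2
  Item 0.42 -> Bin 2 (now 1.0)
  Item 0.16 -> Bin 1 (now 0.95)
  Item 0.35 -> new Bin 3
  Item 0.87 -> new Bin 4
Total bins used = 4

4


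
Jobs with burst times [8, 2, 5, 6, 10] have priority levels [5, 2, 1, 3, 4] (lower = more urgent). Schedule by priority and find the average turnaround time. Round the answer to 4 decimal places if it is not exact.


Sort by priority (ascending = highest first):
Order: [(1, 5), (2, 2), (3, 6), (4, 10), (5, 8)]
Completion times:
  Priority 1, burst=5, C=5
  Priority 2, burst=2, C=7
  Priority 3, burst=6, C=13
  Priority 4, burst=10, C=23
  Priority 5, burst=8, C=31
Average turnaround = 79/5 = 15.8

15.8


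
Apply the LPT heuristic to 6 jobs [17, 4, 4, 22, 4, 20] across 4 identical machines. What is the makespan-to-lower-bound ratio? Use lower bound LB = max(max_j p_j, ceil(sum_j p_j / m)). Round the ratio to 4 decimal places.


LPT order: [22, 20, 17, 4, 4, 4]
Machine loads after assignment: [22, 20, 17, 12]
LPT makespan = 22
Lower bound = max(max_job, ceil(total/4)) = max(22, 18) = 22
Ratio = 22 / 22 = 1.0

1.0


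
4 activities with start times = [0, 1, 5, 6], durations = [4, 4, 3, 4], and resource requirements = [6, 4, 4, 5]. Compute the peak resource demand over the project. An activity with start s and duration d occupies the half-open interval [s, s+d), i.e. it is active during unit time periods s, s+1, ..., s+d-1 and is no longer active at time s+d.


Each activity i is active on [start_i, start_i + duration_i).
Compute total resource usage per time slot:
  t=0: active resources = [6], total = 6
  t=1: active resources = [6, 4], total = 10
  t=2: active resources = [6, 4], total = 10
  t=3: active resources = [6, 4], total = 10
  t=4: active resources = [4], total = 4
  t=5: active resources = [4], total = 4
  t=6: active resources = [4, 5], total = 9
  t=7: active resources = [4, 5], total = 9
  t=8: active resources = [5], total = 5
  t=9: active resources = [5], total = 5
Peak resource demand = 10

10


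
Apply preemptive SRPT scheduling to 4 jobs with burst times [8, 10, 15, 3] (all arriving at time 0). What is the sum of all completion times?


Since all jobs arrive at t=0, SRPT equals SPT ordering.
SPT order: [3, 8, 10, 15]
Completion times:
  Job 1: p=3, C=3
  Job 2: p=8, C=11
  Job 3: p=10, C=21
  Job 4: p=15, C=36
Total completion time = 3 + 11 + 21 + 36 = 71

71


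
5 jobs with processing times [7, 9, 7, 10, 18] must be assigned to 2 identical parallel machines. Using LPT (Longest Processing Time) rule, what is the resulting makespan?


Sort jobs in decreasing order (LPT): [18, 10, 9, 7, 7]
Assign each job to the least loaded machine:
  Machine 1: jobs [18, 7], load = 25
  Machine 2: jobs [10, 9, 7], load = 26
Makespan = max load = 26

26


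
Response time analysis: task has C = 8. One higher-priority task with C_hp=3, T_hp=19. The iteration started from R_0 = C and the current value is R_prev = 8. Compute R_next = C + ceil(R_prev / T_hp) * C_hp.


R_next = C + ceil(R_prev / T_hp) * C_hp
ceil(8 / 19) = ceil(0.4211) = 1
Interference = 1 * 3 = 3
R_next = 8 + 3 = 11

11


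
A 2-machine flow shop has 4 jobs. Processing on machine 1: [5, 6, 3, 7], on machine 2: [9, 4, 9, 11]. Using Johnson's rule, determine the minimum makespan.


Apply Johnson's rule:
  Group 1 (a <= b): [(3, 3, 9), (1, 5, 9), (4, 7, 11)]
  Group 2 (a > b): [(2, 6, 4)]
Optimal job order: [3, 1, 4, 2]
Schedule:
  Job 3: M1 done at 3, M2 done at 12
  Job 1: M1 done at 8, M2 done at 21
  Job 4: M1 done at 15, M2 done at 32
  Job 2: M1 done at 21, M2 done at 36
Makespan = 36

36


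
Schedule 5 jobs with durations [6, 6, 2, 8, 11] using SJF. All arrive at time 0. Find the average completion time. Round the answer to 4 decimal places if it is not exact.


SJF order (ascending): [2, 6, 6, 8, 11]
Completion times:
  Job 1: burst=2, C=2
  Job 2: burst=6, C=8
  Job 3: burst=6, C=14
  Job 4: burst=8, C=22
  Job 5: burst=11, C=33
Average completion = 79/5 = 15.8

15.8


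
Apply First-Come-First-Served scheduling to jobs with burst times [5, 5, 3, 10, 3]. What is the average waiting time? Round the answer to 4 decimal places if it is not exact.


FCFS order (as given): [5, 5, 3, 10, 3]
Waiting times:
  Job 1: wait = 0
  Job 2: wait = 5
  Job 3: wait = 10
  Job 4: wait = 13
  Job 5: wait = 23
Sum of waiting times = 51
Average waiting time = 51/5 = 10.2

10.2


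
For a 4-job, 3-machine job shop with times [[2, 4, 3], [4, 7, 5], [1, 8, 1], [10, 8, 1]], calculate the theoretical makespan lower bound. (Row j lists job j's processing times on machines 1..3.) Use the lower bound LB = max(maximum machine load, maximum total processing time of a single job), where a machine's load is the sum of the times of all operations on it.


Machine loads:
  Machine 1: 2 + 4 + 1 + 10 = 17
  Machine 2: 4 + 7 + 8 + 8 = 27
  Machine 3: 3 + 5 + 1 + 1 = 10
Max machine load = 27
Job totals:
  Job 1: 9
  Job 2: 16
  Job 3: 10
  Job 4: 19
Max job total = 19
Lower bound = max(27, 19) = 27

27


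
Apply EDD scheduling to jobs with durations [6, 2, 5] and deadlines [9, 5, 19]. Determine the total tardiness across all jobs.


Sort by due date (EDD order): [(2, 5), (6, 9), (5, 19)]
Compute completion times and tardiness:
  Job 1: p=2, d=5, C=2, tardiness=max(0,2-5)=0
  Job 2: p=6, d=9, C=8, tardiness=max(0,8-9)=0
  Job 3: p=5, d=19, C=13, tardiness=max(0,13-19)=0
Total tardiness = 0

0


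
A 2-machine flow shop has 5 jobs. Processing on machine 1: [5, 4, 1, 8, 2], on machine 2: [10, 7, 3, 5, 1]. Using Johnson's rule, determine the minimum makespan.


Apply Johnson's rule:
  Group 1 (a <= b): [(3, 1, 3), (2, 4, 7), (1, 5, 10)]
  Group 2 (a > b): [(4, 8, 5), (5, 2, 1)]
Optimal job order: [3, 2, 1, 4, 5]
Schedule:
  Job 3: M1 done at 1, M2 done at 4
  Job 2: M1 done at 5, M2 done at 12
  Job 1: M1 done at 10, M2 done at 22
  Job 4: M1 done at 18, M2 done at 27
  Job 5: M1 done at 20, M2 done at 28
Makespan = 28

28


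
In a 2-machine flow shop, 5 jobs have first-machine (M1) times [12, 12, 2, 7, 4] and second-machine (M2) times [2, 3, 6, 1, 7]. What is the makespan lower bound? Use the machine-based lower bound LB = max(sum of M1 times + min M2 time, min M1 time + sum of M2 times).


LB1 = sum(M1 times) + min(M2 times) = 37 + 1 = 38
LB2 = min(M1 times) + sum(M2 times) = 2 + 19 = 21
Lower bound = max(LB1, LB2) = max(38, 21) = 38

38


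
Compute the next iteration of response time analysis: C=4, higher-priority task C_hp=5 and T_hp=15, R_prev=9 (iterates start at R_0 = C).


R_next = C + ceil(R_prev / T_hp) * C_hp
ceil(9 / 15) = ceil(0.6) = 1
Interference = 1 * 5 = 5
R_next = 4 + 5 = 9
R_next = R_prev, so the iteration has converged (response time = 9).

9


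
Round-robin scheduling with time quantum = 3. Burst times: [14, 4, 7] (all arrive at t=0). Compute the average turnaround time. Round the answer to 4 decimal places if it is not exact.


Time quantum = 3
Execution trace:
  J1 runs 3 units, time = 3
  J2 runs 3 units, time = 6
  J3 runs 3 units, time = 9
  J1 runs 3 units, time = 12
  J2 runs 1 units, time = 13
  J3 runs 3 units, time = 16
  J1 runs 3 units, time = 19
  J3 runs 1 units, time = 20
  J1 runs 3 units, time = 23
  J1 runs 2 units, time = 25
Finish times: [25, 13, 20]
Average turnaround = 58/3 = 19.3333

19.3333


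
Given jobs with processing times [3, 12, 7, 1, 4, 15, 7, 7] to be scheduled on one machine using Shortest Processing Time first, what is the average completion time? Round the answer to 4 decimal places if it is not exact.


Sort jobs by processing time (SPT order): [1, 3, 4, 7, 7, 7, 12, 15]
Compute completion times sequentially:
  Job 1: processing = 1, completes at 1
  Job 2: processing = 3, completes at 4
  Job 3: processing = 4, completes at 8
  Job 4: processing = 7, completes at 15
  Job 5: processing = 7, completes at 22
  Job 6: processing = 7, completes at 29
  Job 7: processing = 12, completes at 41
  Job 8: processing = 15, completes at 56
Sum of completion times = 176
Average completion time = 176/8 = 22.0

22.0


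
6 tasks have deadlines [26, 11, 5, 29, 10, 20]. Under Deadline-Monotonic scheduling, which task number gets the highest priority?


Sort tasks by relative deadline (ascending):
  Task 3: deadline = 5
  Task 5: deadline = 10
  Task 2: deadline = 11
  Task 6: deadline = 20
  Task 1: deadline = 26
  Task 4: deadline = 29
Priority order (highest first): [3, 5, 2, 6, 1, 4]
Highest priority task = 3

3


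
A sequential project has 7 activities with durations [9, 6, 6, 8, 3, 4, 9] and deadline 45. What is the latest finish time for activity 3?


LF(activity 3) = deadline - sum of successor durations
Successors: activities 4 through 7 with durations [8, 3, 4, 9]
Sum of successor durations = 24
LF = 45 - 24 = 21

21


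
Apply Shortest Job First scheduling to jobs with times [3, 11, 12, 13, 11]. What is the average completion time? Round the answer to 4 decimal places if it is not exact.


SJF order (ascending): [3, 11, 11, 12, 13]
Completion times:
  Job 1: burst=3, C=3
  Job 2: burst=11, C=14
  Job 3: burst=11, C=25
  Job 4: burst=12, C=37
  Job 5: burst=13, C=50
Average completion = 129/5 = 25.8

25.8


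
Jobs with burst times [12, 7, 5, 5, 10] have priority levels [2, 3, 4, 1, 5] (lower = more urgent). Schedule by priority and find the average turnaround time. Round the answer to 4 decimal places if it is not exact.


Sort by priority (ascending = highest first):
Order: [(1, 5), (2, 12), (3, 7), (4, 5), (5, 10)]
Completion times:
  Priority 1, burst=5, C=5
  Priority 2, burst=12, C=17
  Priority 3, burst=7, C=24
  Priority 4, burst=5, C=29
  Priority 5, burst=10, C=39
Average turnaround = 114/5 = 22.8

22.8


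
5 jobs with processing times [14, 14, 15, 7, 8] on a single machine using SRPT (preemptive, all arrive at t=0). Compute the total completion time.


Since all jobs arrive at t=0, SRPT equals SPT ordering.
SPT order: [7, 8, 14, 14, 15]
Completion times:
  Job 1: p=7, C=7
  Job 2: p=8, C=15
  Job 3: p=14, C=29
  Job 4: p=14, C=43
  Job 5: p=15, C=58
Total completion time = 7 + 15 + 29 + 43 + 58 = 152

152


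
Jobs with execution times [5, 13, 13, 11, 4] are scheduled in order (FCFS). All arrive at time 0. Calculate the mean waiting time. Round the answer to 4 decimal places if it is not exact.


FCFS order (as given): [5, 13, 13, 11, 4]
Waiting times:
  Job 1: wait = 0
  Job 2: wait = 5
  Job 3: wait = 18
  Job 4: wait = 31
  Job 5: wait = 42
Sum of waiting times = 96
Average waiting time = 96/5 = 19.2

19.2


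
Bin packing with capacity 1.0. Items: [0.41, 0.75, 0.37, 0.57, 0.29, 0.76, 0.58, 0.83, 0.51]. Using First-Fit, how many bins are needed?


Place items sequentially using First-Fit:
  Item 0.41 -> new Bin 1
  Item 0.75 -> new Bin 2
  Item 0.37 -> Bin 1 (now 0.78)
  Item 0.57 -> new Bin 3
  Item 0.29 -> Bin 3 (now 0.86)
  Item 0.76 -> new Bin 4
  Item 0.58 -> new Bin 5
  Item 0.83 -> new Bin 6
  Item 0.51 -> new Bin 7
Total bins used = 7

7


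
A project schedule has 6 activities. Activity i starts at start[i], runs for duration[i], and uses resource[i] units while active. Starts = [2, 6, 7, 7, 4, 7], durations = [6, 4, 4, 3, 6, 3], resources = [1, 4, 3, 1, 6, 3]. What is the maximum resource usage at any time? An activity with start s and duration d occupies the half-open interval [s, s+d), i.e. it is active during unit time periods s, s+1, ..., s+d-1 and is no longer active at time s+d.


Each activity i is active on [start_i, start_i + duration_i).
Compute total resource usage per time slot:
  t=0: active resources = [], total = 0
  t=1: active resources = [], total = 0
  t=2: active resources = [1], total = 1
  t=3: active resources = [1], total = 1
  t=4: active resources = [1, 6], total = 7
  t=5: active resources = [1, 6], total = 7
  t=6: active resources = [1, 4, 6], total = 11
  t=7: active resources = [1, 4, 3, 1, 6, 3], total = 18
  t=8: active resources = [4, 3, 1, 6, 3], total = 17
  t=9: active resources = [4, 3, 1, 6, 3], total = 17
  t=10: active resources = [3], total = 3
Peak resource demand = 18

18


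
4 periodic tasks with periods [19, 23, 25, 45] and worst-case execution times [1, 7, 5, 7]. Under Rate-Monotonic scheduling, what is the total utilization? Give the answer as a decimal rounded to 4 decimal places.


Compute individual utilizations (exact fractions):
  Task 1: C/T = 1/19 (approx. 0.0526)
  Task 2: C/T = 7/23 (approx. 0.3043)
  Task 3: C/T = 5/25 = 1/5 (approx. 0.2)
  Task 4: C/T = 7/45 (approx. 0.1556)
Total utilization U = 1/19 + 7/23 + 1/5 + 7/45 = 14012/19665
Rounded to 4 decimal places: U = 0.7125
RM (Liu & Layland) bound for 4 tasks = 0.756828; compare with U = 14012/19665 (approx. 0.712535)
U <= bound, so schedulable by RM sufficient condition.

0.7125


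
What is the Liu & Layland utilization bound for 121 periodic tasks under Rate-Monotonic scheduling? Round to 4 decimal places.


Compute 2^(1/121) = 1.0057449283
Subtract 1: 1.0057449283 - 1 = 0.0057449283
Multiply by n: 121 * 0.0057449283 = 0.6951363243
Round to 4 dp: 0.6951

0.6951


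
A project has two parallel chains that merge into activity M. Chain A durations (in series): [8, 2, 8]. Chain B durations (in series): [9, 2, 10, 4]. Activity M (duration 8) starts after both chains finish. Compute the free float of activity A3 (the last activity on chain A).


ES(A3) = sum of predecessors on chain A = 10
EF(A3) = ES + duration = 10 + 8 = 18
Successor of A3 is M. ES(M) = max(sum(A), sum(B)) = max(18, 25) = 25
Free float = ES(successor) - EF(current) = 25 - 18 = 7

7


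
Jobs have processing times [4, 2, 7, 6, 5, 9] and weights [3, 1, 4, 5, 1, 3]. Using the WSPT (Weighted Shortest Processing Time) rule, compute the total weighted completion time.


Compute p/w ratios and sort ascending (WSPT): [(6, 5), (4, 3), (7, 4), (2, 1), (9, 3), (5, 1)]
Compute weighted completion times:
  Job (p=6,w=5): C=6, w*C=5*6=30
  Job (p=4,w=3): C=10, w*C=3*10=30
  Job (p=7,w=4): C=17, w*C=4*17=68
  Job (p=2,w=1): C=19, w*C=1*19=19
  Job (p=9,w=3): C=28, w*C=3*28=84
  Job (p=5,w=1): C=33, w*C=1*33=33
Total weighted completion time = 264

264


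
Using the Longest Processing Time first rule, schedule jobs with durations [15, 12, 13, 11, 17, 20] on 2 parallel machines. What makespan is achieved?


Sort jobs in decreasing order (LPT): [20, 17, 15, 13, 12, 11]
Assign each job to the least loaded machine:
  Machine 1: jobs [20, 13, 11], load = 44
  Machine 2: jobs [17, 15, 12], load = 44
Makespan = max load = 44

44
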